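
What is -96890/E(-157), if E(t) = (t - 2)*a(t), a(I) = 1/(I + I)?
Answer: -30423460/159 ≈ -1.9134e+5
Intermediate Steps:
a(I) = 1/(2*I)
E(t) = (-2 + t)/(2*t) (E(t) = (t - 2)*(1/(2*t)) = (-2 + t)*(1/(2*t)) = (-2 + t)/(2*t))
-96890/E(-157) = -96890*(-314/(-2 - 157)) = -96890/((½)*(-1/157)*(-159)) = -96890/159/314 = -96890*314/159 = -30423460/159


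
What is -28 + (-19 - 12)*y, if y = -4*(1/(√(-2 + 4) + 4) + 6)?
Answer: 5260/7 - 62*√2/7 ≈ 738.90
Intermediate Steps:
y = -24 - 4/(4 + √2) (y = -4*(1/(√2 + 4) + 6) = -4*(1/(4 + √2) + 6) = -4*(6 + 1/(4 + √2)) = -24 - 4/(4 + √2) ≈ -24.739)
-28 + (-19 - 12)*y = -28 + (-19 - 12)*(-176/7 + 2*√2/7) = -28 - 31*(-176/7 + 2*√2/7) = -28 + (5456/7 - 62*√2/7) = 5260/7 - 62*√2/7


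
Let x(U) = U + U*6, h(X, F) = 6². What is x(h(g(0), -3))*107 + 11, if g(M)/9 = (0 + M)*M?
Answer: 26975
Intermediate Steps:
g(M) = 9*M² (g(M) = 9*((0 + M)*M) = 9*(M*M) = 9*M²)
h(X, F) = 36
x(U) = 7*U (x(U) = U + 6*U = 7*U)
x(h(g(0), -3))*107 + 11 = (7*36)*107 + 11 = 252*107 + 11 = 26964 + 11 = 26975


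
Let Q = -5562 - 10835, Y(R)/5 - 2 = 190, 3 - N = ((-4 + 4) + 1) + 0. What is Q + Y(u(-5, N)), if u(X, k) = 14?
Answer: -15437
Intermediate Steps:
N = 2 (N = 3 - (((-4 + 4) + 1) + 0) = 3 - ((0 + 1) + 0) = 3 - (1 + 0) = 3 - 1*1 = 3 - 1 = 2)
Y(R) = 960 (Y(R) = 10 + 5*190 = 10 + 950 = 960)
Q = -16397
Q + Y(u(-5, N)) = -16397 + 960 = -15437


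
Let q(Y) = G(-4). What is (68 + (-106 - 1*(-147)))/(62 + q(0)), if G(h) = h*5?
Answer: 109/42 ≈ 2.5952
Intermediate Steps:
G(h) = 5*h
q(Y) = -20 (q(Y) = 5*(-4) = -20)
(68 + (-106 - 1*(-147)))/(62 + q(0)) = (68 + (-106 - 1*(-147)))/(62 - 20) = (68 + (-106 + 147))/42 = (68 + 41)*(1/42) = 109*(1/42) = 109/42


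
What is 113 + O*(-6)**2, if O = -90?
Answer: -3127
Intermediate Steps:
113 + O*(-6)**2 = 113 - 90*(-6)**2 = 113 - 90*36 = 113 - 3240 = -3127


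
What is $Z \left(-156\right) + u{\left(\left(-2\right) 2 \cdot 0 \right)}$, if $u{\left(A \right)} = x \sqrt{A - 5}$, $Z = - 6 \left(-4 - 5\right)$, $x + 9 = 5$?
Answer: $-8424 - 4 i \sqrt{5} \approx -8424.0 - 8.9443 i$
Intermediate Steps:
$x = -4$ ($x = -9 + 5 = -4$)
$Z = 54$ ($Z = \left(-6\right) \left(-9\right) = 54$)
$u{\left(A \right)} = - 4 \sqrt{-5 + A}$ ($u{\left(A \right)} = - 4 \sqrt{A - 5} = - 4 \sqrt{-5 + A}$)
$Z \left(-156\right) + u{\left(\left(-2\right) 2 \cdot 0 \right)} = 54 \left(-156\right) - 4 \sqrt{-5 + \left(-2\right) 2 \cdot 0} = -8424 - 4 \sqrt{-5 - 0} = -8424 - 4 \sqrt{-5 + 0} = -8424 - 4 \sqrt{-5} = -8424 - 4 i \sqrt{5}$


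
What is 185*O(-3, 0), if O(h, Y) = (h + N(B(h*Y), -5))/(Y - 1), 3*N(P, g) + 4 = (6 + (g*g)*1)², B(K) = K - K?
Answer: -58460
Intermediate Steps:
B(K) = 0
N(P, g) = -4/3 + (6 + g²)²/3 (N(P, g) = -4/3 + (6 + (g*g)*1)²/3 = -4/3 + (6 + g²*1)²/3 = -4/3 + (6 + g²)²/3)
O(h, Y) = (319 + h)/(-1 + Y) (O(h, Y) = (h + (-4/3 + (6 + (-5)²)²/3))/(Y - 1) = (h + (-4/3 + (6 + 25)²/3))/(-1 + Y) = (h + (-4/3 + (⅓)*31²))/(-1 + Y) = (h + (-4/3 + (⅓)*961))/(-1 + Y) = (h + (-4/3 + 961/3))/(-1 + Y) = (h + 319)/(-1 + Y) = (319 + h)/(-1 + Y))
185*O(-3, 0) = 185*((319 - 3)/(-1 + 0)) = 185*(316/(-1)) = 185*(-1*316) = 185*(-316) = -58460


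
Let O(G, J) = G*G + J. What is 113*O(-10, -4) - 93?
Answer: 10755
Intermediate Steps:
O(G, J) = J + G² (O(G, J) = G² + J = J + G²)
113*O(-10, -4) - 93 = 113*(-4 + (-10)²) - 93 = 113*(-4 + 100) - 93 = 113*96 - 93 = 10848 - 93 = 10755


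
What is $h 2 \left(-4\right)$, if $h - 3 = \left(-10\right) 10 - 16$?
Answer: $904$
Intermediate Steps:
$h = -113$ ($h = 3 - 116 = -113$)
$h 2 \left(-4\right) = - 113 \cdot 2 \left(-4\right) = \left(-113\right) \left(-8\right) = 904$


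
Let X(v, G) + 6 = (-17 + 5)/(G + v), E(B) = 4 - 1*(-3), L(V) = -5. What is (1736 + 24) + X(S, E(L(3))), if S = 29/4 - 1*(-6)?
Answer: 47342/27 ≈ 1753.4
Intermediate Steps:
S = 53/4 (S = 29*(¼) + 6 = 29/4 + 6 = 53/4 ≈ 13.250)
E(B) = 7 (E(B) = 4 + 3 = 7)
X(v, G) = -6 - 12/(G + v) (X(v, G) = -6 + (-17 + 5)/(G + v) = -6 - 12/(G + v))
(1736 + 24) + X(S, E(L(3))) = (1736 + 24) + 6*(-2 - 1*7 - 1*53/4)/(7 + 53/4) = 1760 + 6*(-2 - 7 - 53/4)/(81/4) = 1760 + 6*(4/81)*(-89/4) = 1760 - 178/27 = 47342/27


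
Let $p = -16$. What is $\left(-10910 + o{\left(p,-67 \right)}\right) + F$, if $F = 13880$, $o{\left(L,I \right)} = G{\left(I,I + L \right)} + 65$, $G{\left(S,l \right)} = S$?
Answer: $2968$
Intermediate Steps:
$o{\left(L,I \right)} = 65 + I$ ($o{\left(L,I \right)} = I + 65 = 65 + I$)
$\left(-10910 + o{\left(p,-67 \right)}\right) + F = \left(-10910 + \left(65 - 67\right)\right) + 13880 = \left(-10910 - 2\right) + 13880 = -10912 + 13880 = 2968$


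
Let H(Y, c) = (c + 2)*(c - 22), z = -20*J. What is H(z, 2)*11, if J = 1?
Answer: -880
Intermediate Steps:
z = -20 (z = -20*1 = -20)
H(Y, c) = (-22 + c)*(2 + c) (H(Y, c) = (2 + c)*(-22 + c) = (-22 + c)*(2 + c))
H(z, 2)*11 = (-44 + 2² - 20*2)*11 = (-44 + 4 - 40)*11 = -80*11 = -880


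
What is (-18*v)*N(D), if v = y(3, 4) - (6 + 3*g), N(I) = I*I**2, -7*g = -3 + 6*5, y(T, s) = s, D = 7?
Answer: -59094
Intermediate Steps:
g = -27/7 (g = -(-3 + 6*5)/7 = -(-3 + 30)/7 = -1/7*27 = -27/7 ≈ -3.8571)
N(I) = I**3
v = 67/7 (v = 4 - (6 + 3*(-27/7)) = 4 - (6 - 81/7) = 4 - 1*(-39/7) = 4 + 39/7 = 67/7 ≈ 9.5714)
(-18*v)*N(D) = -18*67/7*7**3 = -1206/7*343 = -59094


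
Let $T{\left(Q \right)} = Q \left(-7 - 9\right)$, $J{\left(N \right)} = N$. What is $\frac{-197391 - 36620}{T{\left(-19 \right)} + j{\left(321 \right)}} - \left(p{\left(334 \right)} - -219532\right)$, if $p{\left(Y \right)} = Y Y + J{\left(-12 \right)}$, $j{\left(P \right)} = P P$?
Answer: $- \frac{34215283231}{103345} \approx -3.3108 \cdot 10^{5}$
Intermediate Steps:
$j{\left(P \right)} = P^{2}$
$T{\left(Q \right)} = - 16 Q$ ($T{\left(Q \right)} = Q \left(-16\right) = - 16 Q$)
$p{\left(Y \right)} = -12 + Y^{2}$ ($p{\left(Y \right)} = Y Y - 12 = Y^{2} - 12 = -12 + Y^{2}$)
$\frac{-197391 - 36620}{T{\left(-19 \right)} + j{\left(321 \right)}} - \left(p{\left(334 \right)} - -219532\right) = \frac{-197391 - 36620}{\left(-16\right) \left(-19\right) + 321^{2}} - \left(\left(-12 + 334^{2}\right) - -219532\right) = - \frac{234011}{304 + 103041} - \left(\left(-12 + 111556\right) + 219532\right) = - \frac{234011}{103345} - \left(111544 + 219532\right) = \left(-234011\right) \frac{1}{103345} - 331076 = - \frac{234011}{103345} - 331076 = - \frac{34215283231}{103345}$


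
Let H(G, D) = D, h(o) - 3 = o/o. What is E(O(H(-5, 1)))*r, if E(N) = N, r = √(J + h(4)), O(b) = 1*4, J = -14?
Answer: 4*I*√10 ≈ 12.649*I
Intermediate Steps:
h(o) = 4 (h(o) = 3 + o/o = 3 + 1 = 4)
O(b) = 4
r = I*√10 (r = √(-14 + 4) = √(-10) = I*√10 ≈ 3.1623*I)
E(O(H(-5, 1)))*r = 4*(I*√10) = 4*I*√10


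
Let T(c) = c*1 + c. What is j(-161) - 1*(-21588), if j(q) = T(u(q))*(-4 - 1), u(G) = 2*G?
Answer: 24808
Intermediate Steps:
T(c) = 2*c (T(c) = c + c = 2*c)
j(q) = -20*q (j(q) = (2*(2*q))*(-4 - 1) = (4*q)*(-5) = -20*q)
j(-161) - 1*(-21588) = -20*(-161) - 1*(-21588) = 3220 + 21588 = 24808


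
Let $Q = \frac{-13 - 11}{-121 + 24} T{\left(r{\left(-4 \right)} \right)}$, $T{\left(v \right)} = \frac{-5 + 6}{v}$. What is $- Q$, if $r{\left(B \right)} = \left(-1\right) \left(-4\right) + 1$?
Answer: $- \frac{24}{485} \approx -0.049485$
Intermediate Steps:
$r{\left(B \right)} = 5$ ($r{\left(B \right)} = 4 + 1 = 5$)
$T{\left(v \right)} = \frac{1}{v}$ ($T{\left(v \right)} = 1 \frac{1}{v} = \frac{1}{v}$)
$Q = \frac{24}{485}$ ($Q = \frac{\left(-13 - 11\right) \frac{1}{-121 + 24}}{5} = - \frac{24}{-97} \cdot \frac{1}{5} = \left(-24\right) \left(- \frac{1}{97}\right) \frac{1}{5} = \frac{24}{97} \cdot \frac{1}{5} = \frac{24}{485} \approx 0.049485$)
$- Q = \left(-1\right) \frac{24}{485} = - \frac{24}{485}$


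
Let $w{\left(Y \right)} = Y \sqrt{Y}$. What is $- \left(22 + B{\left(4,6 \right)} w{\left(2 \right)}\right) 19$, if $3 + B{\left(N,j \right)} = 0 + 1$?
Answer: $-418 + 76 \sqrt{2} \approx -310.52$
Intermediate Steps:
$w{\left(Y \right)} = Y^{\frac{3}{2}}$
$B{\left(N,j \right)} = -2$ ($B{\left(N,j \right)} = -3 + \left(0 + 1\right) = -3 + 1 = -2$)
$- \left(22 + B{\left(4,6 \right)} w{\left(2 \right)}\right) 19 = - \left(22 - 2 \cdot 2^{\frac{3}{2}}\right) 19 = - \left(22 - 2 \cdot 2 \sqrt{2}\right) 19 = - \left(22 - 4 \sqrt{2}\right) 19 = - (418 - 76 \sqrt{2}) = -418 + 76 \sqrt{2}$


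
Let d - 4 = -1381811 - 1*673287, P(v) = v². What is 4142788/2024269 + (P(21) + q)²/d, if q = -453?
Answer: 327443356436/160002426011 ≈ 2.0465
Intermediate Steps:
d = -2055094 (d = 4 + (-1381811 - 1*673287) = 4 + (-1381811 - 673287) = 4 - 2055098 = -2055094)
4142788/2024269 + (P(21) + q)²/d = 4142788/2024269 + (21² - 453)²/(-2055094) = 4142788*(1/2024269) + (441 - 453)²*(-1/2055094) = 318676/155713 + (-12)²*(-1/2055094) = 318676/155713 + 144*(-1/2055094) = 318676/155713 - 72/1027547 = 327443356436/160002426011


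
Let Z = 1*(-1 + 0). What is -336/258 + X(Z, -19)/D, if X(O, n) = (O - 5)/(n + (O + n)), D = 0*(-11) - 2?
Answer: -771/559 ≈ -1.3792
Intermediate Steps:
Z = -1 (Z = 1*(-1) = -1)
D = -2 (D = 0 - 2 = -2)
X(O, n) = (-5 + O)/(O + 2*n)
-336/258 + X(Z, -19)/D = -336/258 + ((-5 - 1)/(-1 + 2*(-19)))/(-2) = -336*1/258 + (-6/(-1 - 38))*(-½) = -56/43 + (-6/(-39))*(-½) = -56/43 - 1/39*(-6)*(-½) = -56/43 + (2/13)*(-½) = -56/43 - 1/13 = -771/559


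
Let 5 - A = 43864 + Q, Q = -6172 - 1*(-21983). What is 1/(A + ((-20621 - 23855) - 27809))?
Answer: -1/131955 ≈ -7.5783e-6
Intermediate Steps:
Q = 15811 (Q = -6172 + 21983 = 15811)
A = -59670 (A = 5 - (43864 + 15811) = 5 - 1*59675 = 5 - 59675 = -59670)
1/(A + ((-20621 - 23855) - 27809)) = 1/(-59670 + ((-20621 - 23855) - 27809)) = 1/(-59670 + (-44476 - 27809)) = 1/(-59670 - 72285) = 1/(-131955) = -1/131955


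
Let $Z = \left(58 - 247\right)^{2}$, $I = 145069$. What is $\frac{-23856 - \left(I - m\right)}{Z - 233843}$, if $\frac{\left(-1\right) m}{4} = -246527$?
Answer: $- \frac{817183}{198122} \approx -4.1246$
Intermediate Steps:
$m = 986108$ ($m = \left(-4\right) \left(-246527\right) = 986108$)
$Z = 35721$ ($Z = \left(-189\right)^{2} = 35721$)
$\frac{-23856 - \left(I - m\right)}{Z - 233843} = \frac{-23856 + \left(986108 - 145069\right)}{35721 - 233843} = \frac{-23856 + \left(986108 - 145069\right)}{-198122} = \left(-23856 + 841039\right) \left(- \frac{1}{198122}\right) = 817183 \left(- \frac{1}{198122}\right) = - \frac{817183}{198122}$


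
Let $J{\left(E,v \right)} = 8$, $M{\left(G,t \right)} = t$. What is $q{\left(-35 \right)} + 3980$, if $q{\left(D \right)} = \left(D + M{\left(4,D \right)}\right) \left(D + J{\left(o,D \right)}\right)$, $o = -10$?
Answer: $5870$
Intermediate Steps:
$q{\left(D \right)} = 2 D \left(8 + D\right)$ ($q{\left(D \right)} = \left(D + D\right) \left(D + 8\right) = 2 D \left(8 + D\right)$)
$q{\left(-35 \right)} + 3980 = 2 \left(-35\right) \left(8 - 35\right) + 3980 = 2 \left(-35\right) \left(-27\right) + 3980 = 1890 + 3980 = 5870$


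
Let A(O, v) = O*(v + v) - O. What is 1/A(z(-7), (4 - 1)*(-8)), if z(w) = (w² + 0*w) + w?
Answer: -1/2058 ≈ -0.00048591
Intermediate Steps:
z(w) = w + w² (z(w) = (w² + 0) + w = w² + w = w + w²)
A(O, v) = -O + 2*O*v (A(O, v) = O*(2*v) - O = 2*O*v - O = -O + 2*O*v)
1/A(z(-7), (4 - 1)*(-8)) = 1/((-7*(1 - 7))*(-1 + 2*((4 - 1)*(-8)))) = 1/((-7*(-6))*(-1 + 2*(3*(-8)))) = 1/(42*(-1 + 2*(-24))) = 1/(42*(-1 - 48)) = 1/(42*(-49)) = 1/(-2058) = -1/2058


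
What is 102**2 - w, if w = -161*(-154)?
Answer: -14390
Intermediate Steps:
w = 24794
102**2 - w = 102**2 - 1*24794 = 10404 - 24794 = -14390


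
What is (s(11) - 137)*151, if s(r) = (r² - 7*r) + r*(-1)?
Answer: -15704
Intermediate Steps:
s(r) = r² - 8*r (s(r) = (r² - 7*r) - r = r² - 8*r)
(s(11) - 137)*151 = (11*(-8 + 11) - 137)*151 = (11*3 - 137)*151 = (33 - 137)*151 = -104*151 = -15704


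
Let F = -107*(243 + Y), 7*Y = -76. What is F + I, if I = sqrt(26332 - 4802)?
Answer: -173875/7 + sqrt(21530) ≈ -24693.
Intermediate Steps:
Y = -76/7 (Y = (1/7)*(-76) = -76/7 ≈ -10.857)
I = sqrt(21530) ≈ 146.73
F = -173875/7 (F = -107*(243 - 76/7) = -107*1625/7 = -173875/7 ≈ -24839.)
F + I = -173875/7 + sqrt(21530)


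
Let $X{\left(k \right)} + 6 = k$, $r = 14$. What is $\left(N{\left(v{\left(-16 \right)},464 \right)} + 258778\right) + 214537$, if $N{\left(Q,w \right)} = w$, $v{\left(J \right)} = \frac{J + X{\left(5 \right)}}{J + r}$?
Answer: $473779$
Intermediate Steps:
$X{\left(k \right)} = -6 + k$
$v{\left(J \right)} = \frac{-1 + J}{14 + J}$ ($v{\left(J \right)} = \frac{J + \left(-6 + 5\right)}{J + 14} = \frac{J - 1}{14 + J} = \frac{-1 + J}{14 + J}$)
$\left(N{\left(v{\left(-16 \right)},464 \right)} + 258778\right) + 214537 = \left(464 + 258778\right) + 214537 = 259242 + 214537 = 473779$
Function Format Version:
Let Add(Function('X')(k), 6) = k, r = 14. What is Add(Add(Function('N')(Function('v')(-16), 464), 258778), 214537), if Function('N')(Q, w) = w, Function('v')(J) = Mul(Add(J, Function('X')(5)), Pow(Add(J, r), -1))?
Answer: 473779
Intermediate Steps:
Function('X')(k) = Add(-6, k)
Function('v')(J) = Mul(Pow(Add(14, J), -1), Add(-1, J)) (Function('v')(J) = Mul(Add(J, Add(-6, 5)), Pow(Add(J, 14), -1)) = Mul(Add(J, -1), Pow(Add(14, J), -1)) = Mul(Add(-1, J), Pow(Add(14, J), -1)) = Mul(Pow(Add(14, J), -1), Add(-1, J)))
Add(Add(Function('N')(Function('v')(-16), 464), 258778), 214537) = Add(Add(464, 258778), 214537) = Add(259242, 214537) = 473779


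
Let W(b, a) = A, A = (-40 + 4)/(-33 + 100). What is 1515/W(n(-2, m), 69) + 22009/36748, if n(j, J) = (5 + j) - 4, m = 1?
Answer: -155388059/55122 ≈ -2819.0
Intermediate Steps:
n(j, J) = 1 + j
A = -36/67 ≈ -0.53731
W(b, a) = -36/67
1515/W(n(-2, m), 69) + 22009/36748 = 1515/(-36/67) + 22009/36748 = 1515*(-67/36) + 22009*(1/36748) = -33835/12 + 22009/36748 = -155388059/55122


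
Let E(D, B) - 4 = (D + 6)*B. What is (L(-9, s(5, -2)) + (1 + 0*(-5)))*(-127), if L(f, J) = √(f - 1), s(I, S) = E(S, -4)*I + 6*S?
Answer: -127 - 127*I*√10 ≈ -127.0 - 401.61*I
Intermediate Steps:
E(D, B) = 4 + B*(6 + D) (E(D, B) = 4 + (D + 6)*B = 4 + (6 + D)*B = 4 + B*(6 + D))
s(I, S) = 6*S + I*(-20 - 4*S) (s(I, S) = (4 + 6*(-4) - 4*S)*I + 6*S = (4 - 24 - 4*S)*I + 6*S = (-20 - 4*S)*I + 6*S = I*(-20 - 4*S) + 6*S = 6*S + I*(-20 - 4*S))
L(f, J) = √(-1 + f)
(L(-9, s(5, -2)) + (1 + 0*(-5)))*(-127) = (√(-1 - 9) + (1 + 0*(-5)))*(-127) = (√(-10) + (1 + 0))*(-127) = (I*√10 + 1)*(-127) = (1 + I*√10)*(-127) = -127 - 127*I*√10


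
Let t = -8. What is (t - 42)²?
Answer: 2500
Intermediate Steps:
(t - 42)² = (-8 - 42)² = (-50)² = 2500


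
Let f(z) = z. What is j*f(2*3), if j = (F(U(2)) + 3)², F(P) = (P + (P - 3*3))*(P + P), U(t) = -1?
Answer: 3750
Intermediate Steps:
F(P) = 2*P*(-9 + 2*P) (F(P) = (P + (P - 9))*(2*P) = (P + (-9 + P))*(2*P) = (-9 + 2*P)*(2*P) = 2*P*(-9 + 2*P))
j = 625 (j = (2*(-1)*(-9 + 2*(-1)) + 3)² = (2*(-1)*(-9 - 2) + 3)² = (2*(-1)*(-11) + 3)² = (22 + 3)² = 25² = 625)
j*f(2*3) = 625*(2*3) = 625*6 = 3750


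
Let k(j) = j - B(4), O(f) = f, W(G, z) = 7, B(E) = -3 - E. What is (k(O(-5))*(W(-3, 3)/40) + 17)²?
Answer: 120409/400 ≈ 301.02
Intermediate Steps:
k(j) = 7 + j (k(j) = j - (-3 - 1*4) = j - (-3 - 4) = j - 1*(-7) = j + 7 = 7 + j)
(k(O(-5))*(W(-3, 3)/40) + 17)² = ((7 - 5)*(7/40) + 17)² = (2*(7*(1/40)) + 17)² = (2*(7/40) + 17)² = (7/20 + 17)² = (347/20)² = 120409/400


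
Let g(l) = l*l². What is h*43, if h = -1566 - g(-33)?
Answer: 1477953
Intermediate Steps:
g(l) = l³
h = 34371 (h = -1566 - 1*(-33)³ = -1566 - 1*(-35937) = -1566 + 35937 = 34371)
h*43 = 34371*43 = 1477953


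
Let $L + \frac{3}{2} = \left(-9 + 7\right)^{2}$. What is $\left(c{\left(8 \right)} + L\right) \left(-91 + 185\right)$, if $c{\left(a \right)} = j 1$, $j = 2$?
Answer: $423$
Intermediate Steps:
$L = \frac{5}{2}$ ($L = - \frac{3}{2} + \left(-9 + 7\right)^{2} = - \frac{3}{2} + \left(-2\right)^{2} = - \frac{3}{2} + 4 = \frac{5}{2} \approx 2.5$)
$c{\left(a \right)} = 2$ ($c{\left(a \right)} = 2 \cdot 1 = 2$)
$\left(c{\left(8 \right)} + L\right) \left(-91 + 185\right) = \left(2 + \frac{5}{2}\right) \left(-91 + 185\right) = \frac{9}{2} \cdot 94 = 423$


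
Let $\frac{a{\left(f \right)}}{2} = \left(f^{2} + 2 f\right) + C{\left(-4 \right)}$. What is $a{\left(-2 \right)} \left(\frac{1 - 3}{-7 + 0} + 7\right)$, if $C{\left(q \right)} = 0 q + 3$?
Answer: $\frac{306}{7} \approx 43.714$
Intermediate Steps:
$C{\left(q \right)} = 3$ ($C{\left(q \right)} = 0 + 3 = 3$)
$a{\left(f \right)} = 6 + 2 f^{2} + 4 f$ ($a{\left(f \right)} = 2 \left(\left(f^{2} + 2 f\right) + 3\right) = 2 \left(3 + f^{2} + 2 f\right) = 6 + 2 f^{2} + 4 f$)
$a{\left(-2 \right)} \left(\frac{1 - 3}{-7 + 0} + 7\right) = \left(6 + 2 \left(-2\right)^{2} + 4 \left(-2\right)\right) \left(\frac{1 - 3}{-7 + 0} + 7\right) = \left(6 + 2 \cdot 4 - 8\right) \left(- \frac{2}{-7} + 7\right) = \left(6 + 8 - 8\right) \left(\left(-2\right) \left(- \frac{1}{7}\right) + 7\right) = 6 \left(\frac{2}{7} + 7\right) = 6 \cdot \frac{51}{7} = \frac{306}{7}$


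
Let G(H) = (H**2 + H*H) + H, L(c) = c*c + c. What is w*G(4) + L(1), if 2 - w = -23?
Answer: 902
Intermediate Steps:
w = 25 (w = 2 - 1*(-23) = 2 + 23 = 25)
L(c) = c + c**2 (L(c) = c**2 + c = c + c**2)
G(H) = H + 2*H**2 (G(H) = (H**2 + H**2) + H = 2*H**2 + H = H + 2*H**2)
w*G(4) + L(1) = 25*(4*(1 + 2*4)) + 1*(1 + 1) = 25*(4*(1 + 8)) + 1*2 = 25*(4*9) + 2 = 25*36 + 2 = 900 + 2 = 902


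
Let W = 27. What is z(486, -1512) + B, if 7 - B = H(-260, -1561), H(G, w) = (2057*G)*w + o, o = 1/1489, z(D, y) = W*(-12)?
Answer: -1243098107794/1489 ≈ -8.3485e+8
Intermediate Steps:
z(D, y) = -324 (z(D, y) = 27*(-12) = -324)
o = 1/1489 ≈ 0.00067159
H(G, w) = 1/1489 + 2057*G*w (H(G, w) = (2057*G)*w + 1/1489 = 2057*G*w + 1/1489 = 1/1489 + 2057*G*w)
B = -1243097625358/1489 (B = 7 - (1/1489 + 2057*(-260)*(-1561)) = 7 - (1/1489 + 834854020) = 7 - 1*1243097635781/1489 = 7 - 1243097635781/1489 = -1243097625358/1489 ≈ -8.3485e+8)
z(486, -1512) + B = -324 - 1243097625358/1489 = -1243098107794/1489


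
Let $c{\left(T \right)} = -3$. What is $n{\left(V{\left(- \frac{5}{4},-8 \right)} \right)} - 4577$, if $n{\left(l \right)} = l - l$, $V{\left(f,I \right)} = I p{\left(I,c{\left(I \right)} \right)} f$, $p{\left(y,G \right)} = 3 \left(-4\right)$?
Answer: $-4577$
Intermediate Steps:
$p{\left(y,G \right)} = -12$
$V{\left(f,I \right)} = - 12 I f$ ($V{\left(f,I \right)} = I \left(-12\right) f = - 12 I f$)
$n{\left(l \right)} = 0$
$n{\left(V{\left(- \frac{5}{4},-8 \right)} \right)} - 4577 = 0 - 4577 = -4577$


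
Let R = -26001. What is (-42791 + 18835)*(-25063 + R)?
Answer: 1223289184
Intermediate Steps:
(-42791 + 18835)*(-25063 + R) = (-42791 + 18835)*(-25063 - 26001) = -23956*(-51064) = 1223289184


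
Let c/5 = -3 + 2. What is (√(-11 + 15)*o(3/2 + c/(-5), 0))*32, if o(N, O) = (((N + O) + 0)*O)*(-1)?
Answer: 0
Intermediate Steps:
c = -5 (c = 5*(-3 + 2) = 5*(-1) = -5)
o(N, O) = -O*(N + O) (o(N, O) = ((N + O)*O)*(-1) = (O*(N + O))*(-1) = -O*(N + O))
(√(-11 + 15)*o(3/2 + c/(-5), 0))*32 = (√(-11 + 15)*(-1*0*((3/2 - 5/(-5)) + 0)))*32 = (√4*(-1*0*((3*(½) - 5*(-⅕)) + 0)))*32 = (2*(-1*0*((3/2 + 1) + 0)))*32 = (2*(-1*0*(5/2 + 0)))*32 = (2*(-1*0*5/2))*32 = (2*0)*32 = 0*32 = 0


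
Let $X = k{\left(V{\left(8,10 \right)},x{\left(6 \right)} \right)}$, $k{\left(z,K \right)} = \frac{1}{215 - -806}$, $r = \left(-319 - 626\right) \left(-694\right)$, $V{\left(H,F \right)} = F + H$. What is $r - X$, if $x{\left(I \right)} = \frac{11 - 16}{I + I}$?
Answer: $\frac{669602429}{1021} \approx 6.5583 \cdot 10^{5}$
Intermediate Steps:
$r = 655830$ ($r = \left(-945\right) \left(-694\right) = 655830$)
$x{\left(I \right)} = - \frac{5}{2 I}$
$k{\left(z,K \right)} = \frac{1}{1021}$ ($k{\left(z,K \right)} = \frac{1}{215 + 806} = \frac{1}{1021}$)
$X = \frac{1}{1021} \approx 0.00097943$
$r - X = 655830 - \frac{1}{1021} = \frac{669602429}{1021}$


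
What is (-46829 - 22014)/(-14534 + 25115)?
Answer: -68843/10581 ≈ -6.5063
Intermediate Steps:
(-46829 - 22014)/(-14534 + 25115) = -68843/10581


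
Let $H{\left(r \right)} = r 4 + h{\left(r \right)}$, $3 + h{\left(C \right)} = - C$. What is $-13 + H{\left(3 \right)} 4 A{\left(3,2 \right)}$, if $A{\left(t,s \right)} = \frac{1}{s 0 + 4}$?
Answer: $-7$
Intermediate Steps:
$h{\left(C \right)} = -3 - C$
$A{\left(t,s \right)} = \frac{1}{4}$ ($A{\left(t,s \right)} = \frac{1}{0 + 4} = \frac{1}{4}$)
$H{\left(r \right)} = -3 + 3 r$ ($H{\left(r \right)} = r 4 - \left(3 + r\right) = 4 r - \left(3 + r\right) = -3 + 3 r$)
$-13 + H{\left(3 \right)} 4 A{\left(3,2 \right)} = -13 + \left(-3 + 3 \cdot 3\right) 4 \cdot \frac{1}{4} = -13 + \left(-3 + 9\right) 1 = -13 + 6 \cdot 1 = -13 + 6 = -7$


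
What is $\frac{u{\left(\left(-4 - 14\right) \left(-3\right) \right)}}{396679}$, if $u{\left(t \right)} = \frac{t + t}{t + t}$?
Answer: $\frac{1}{396679} \approx 2.5209 \cdot 10^{-6}$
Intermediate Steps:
$u{\left(t \right)} = 1$ ($u{\left(t \right)} = \frac{2 t}{2 t} = 2 t \frac{1}{2 t} = 1$)
$\frac{u{\left(\left(-4 - 14\right) \left(-3\right) \right)}}{396679} = 1 \cdot \frac{1}{396679} = \frac{1}{396679}$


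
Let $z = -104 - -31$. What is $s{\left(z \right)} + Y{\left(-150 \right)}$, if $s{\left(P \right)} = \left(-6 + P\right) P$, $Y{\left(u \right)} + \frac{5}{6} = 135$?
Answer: $\frac{35407}{6} \approx 5901.2$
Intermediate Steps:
$Y{\left(u \right)} = \frac{805}{6}$ ($Y{\left(u \right)} = - \frac{5}{6} + 135 = \frac{805}{6}$)
$z = -73$ ($z = -104 + 31 = -73$)
$s{\left(P \right)} = P \left(-6 + P\right)$
$s{\left(z \right)} + Y{\left(-150 \right)} = - 73 \left(-6 - 73\right) + \frac{805}{6} = \left(-73\right) \left(-79\right) + \frac{805}{6} = 5767 + \frac{805}{6} = \frac{35407}{6}$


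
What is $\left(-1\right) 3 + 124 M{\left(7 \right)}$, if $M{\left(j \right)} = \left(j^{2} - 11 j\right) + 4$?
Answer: $-2979$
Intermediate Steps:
$M{\left(j \right)} = 4 + j^{2} - 11 j$
$\left(-1\right) 3 + 124 M{\left(7 \right)} = \left(-1\right) 3 + 124 \left(4 + 7^{2} - 77\right) = -3 + 124 \left(4 + 49 - 77\right) = -3 + 124 \left(-24\right) = -3 - 2976 = -2979$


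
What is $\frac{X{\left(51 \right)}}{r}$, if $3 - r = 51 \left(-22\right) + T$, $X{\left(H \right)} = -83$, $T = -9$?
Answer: $- \frac{83}{1134} \approx -0.073192$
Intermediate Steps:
$r = 1134$ ($r = 3 - \left(51 \left(-22\right) - 9\right) = 3 - \left(-1122 - 9\right) = 3 - -1131 = 3 + 1131 = 1134$)
$\frac{X{\left(51 \right)}}{r} = - \frac{83}{1134}$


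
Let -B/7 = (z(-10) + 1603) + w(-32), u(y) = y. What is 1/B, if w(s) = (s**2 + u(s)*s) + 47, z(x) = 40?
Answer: -1/26166 ≈ -3.8218e-5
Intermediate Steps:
w(s) = 47 + 2*s**2 (w(s) = (s**2 + s*s) + 47 = (s**2 + s**2) + 47 = 2*s**2 + 47 = 47 + 2*s**2)
B = -26166 (B = -7*((40 + 1603) + (47 + 2*(-32)**2)) = -7*(1643 + (47 + 2*1024)) = -7*(1643 + (47 + 2048)) = -7*(1643 + 2095) = -7*3738 = -26166)
1/B = 1/(-26166) = -1/26166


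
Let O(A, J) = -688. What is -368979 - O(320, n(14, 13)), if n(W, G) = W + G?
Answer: -368291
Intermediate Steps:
n(W, G) = G + W
-368979 - O(320, n(14, 13)) = -368979 - 1*(-688) = -368979 + 688 = -368291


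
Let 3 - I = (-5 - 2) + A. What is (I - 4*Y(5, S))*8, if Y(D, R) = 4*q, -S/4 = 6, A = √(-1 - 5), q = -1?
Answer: 208 - 8*I*√6 ≈ 208.0 - 19.596*I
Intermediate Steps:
A = I*√6 (A = √(-6) = I*√6 ≈ 2.4495*I)
S = -24 (S = -4*6 = -24)
Y(D, R) = -4 (Y(D, R) = 4*(-1) = -4)
I = 10 - I*√6 (I = 3 - ((-5 - 2) + I*√6) = 3 - (-7 + I*√6) = 3 + (7 - I*√6) = 10 - I*√6 ≈ 10.0 - 2.4495*I)
(I - 4*Y(5, S))*8 = ((10 - I*√6) - 4*(-4))*8 = ((10 - I*√6) + 16)*8 = (26 - I*√6)*8 = 208 - 8*I*√6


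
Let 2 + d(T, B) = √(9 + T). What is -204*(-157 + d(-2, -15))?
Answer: 32436 - 204*√7 ≈ 31896.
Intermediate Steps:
d(T, B) = -2 + √(9 + T)
-204*(-157 + d(-2, -15)) = -204*(-157 + (-2 + √(9 - 2))) = -204*(-157 + (-2 + √7)) = -204*(-159 + √7) = -(-32436 + 204*√7) = 32436 - 204*√7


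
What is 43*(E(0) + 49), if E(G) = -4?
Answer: 1935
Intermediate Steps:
43*(E(0) + 49) = 43*(-4 + 49) = 43*45 = 1935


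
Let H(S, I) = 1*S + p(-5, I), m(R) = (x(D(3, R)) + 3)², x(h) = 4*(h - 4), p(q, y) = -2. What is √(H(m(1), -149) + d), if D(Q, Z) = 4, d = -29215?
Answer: 2*I*√7302 ≈ 170.9*I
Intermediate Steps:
x(h) = -16 + 4*h (x(h) = 4*(-4 + h) = -16 + 4*h)
m(R) = 9 (m(R) = ((-16 + 4*4) + 3)² = ((-16 + 16) + 3)² = (0 + 3)² = 3² = 9)
H(S, I) = -2 + S (H(S, I) = 1*S - 2 = S - 2 = -2 + S)
√(H(m(1), -149) + d) = √((-2 + 9) - 29215) = √(7 - 29215) = √(-29208) = 2*I*√7302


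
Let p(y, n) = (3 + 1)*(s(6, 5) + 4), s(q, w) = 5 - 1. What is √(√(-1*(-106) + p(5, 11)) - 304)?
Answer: √(-304 + √138) ≈ 17.095*I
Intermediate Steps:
s(q, w) = 4
p(y, n) = 32 (p(y, n) = (3 + 1)*(4 + 4) = 4*8 = 32)
√(√(-1*(-106) + p(5, 11)) - 304) = √(√(-1*(-106) + 32) - 304) = √(√(106 + 32) - 304) = √(√138 - 304) = √(-304 + √138)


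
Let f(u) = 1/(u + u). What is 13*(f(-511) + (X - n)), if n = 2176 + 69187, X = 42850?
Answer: -378823731/1022 ≈ -3.7067e+5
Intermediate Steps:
f(u) = 1/(2*u)
n = 71363
13*(f(-511) + (X - n)) = 13*((½)/(-511) + (42850 - 1*71363)) = 13*((½)*(-1/511) + (42850 - 71363)) = 13*(-1/1022 - 28513) = 13*(-29140287/1022) = -378823731/1022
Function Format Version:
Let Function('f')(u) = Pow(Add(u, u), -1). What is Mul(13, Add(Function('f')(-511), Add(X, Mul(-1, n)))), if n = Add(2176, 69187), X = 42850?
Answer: Rational(-378823731, 1022) ≈ -3.7067e+5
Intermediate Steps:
Function('f')(u) = Mul(Rational(1, 2), Pow(u, -1)) (Function('f')(u) = Pow(Mul(2, u), -1) = Mul(Rational(1, 2), Pow(u, -1)))
n = 71363
Mul(13, Add(Function('f')(-511), Add(X, Mul(-1, n)))) = Mul(13, Add(Mul(Rational(1, 2), Pow(-511, -1)), Add(42850, Mul(-1, 71363)))) = Mul(13, Add(Mul(Rational(1, 2), Rational(-1, 511)), Add(42850, -71363))) = Mul(13, Add(Rational(-1, 1022), -28513)) = Mul(13, Rational(-29140287, 1022)) = Rational(-378823731, 1022)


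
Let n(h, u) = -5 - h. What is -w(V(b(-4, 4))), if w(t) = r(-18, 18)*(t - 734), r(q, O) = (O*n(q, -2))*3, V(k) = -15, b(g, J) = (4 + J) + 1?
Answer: 525798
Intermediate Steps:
b(g, J) = 5 + J
r(q, O) = 3*O*(-5 - q) (r(q, O) = (O*(-5 - q))*3 = 3*O*(-5 - q))
w(t) = -515268 + 702*t (w(t) = (-3*18*(5 - 18))*(t - 734) = (-3*18*(-13))*(-734 + t) = 702*(-734 + t) = -515268 + 702*t)
-w(V(b(-4, 4))) = -(-515268 + 702*(-15)) = -(-515268 - 10530) = -1*(-525798) = 525798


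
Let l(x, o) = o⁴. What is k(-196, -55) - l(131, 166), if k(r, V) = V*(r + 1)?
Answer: -759322411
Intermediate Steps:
k(r, V) = V*(1 + r)
k(-196, -55) - l(131, 166) = -55*(1 - 196) - 1*166⁴ = -55*(-195) - 1*759333136 = 10725 - 759333136 = -759322411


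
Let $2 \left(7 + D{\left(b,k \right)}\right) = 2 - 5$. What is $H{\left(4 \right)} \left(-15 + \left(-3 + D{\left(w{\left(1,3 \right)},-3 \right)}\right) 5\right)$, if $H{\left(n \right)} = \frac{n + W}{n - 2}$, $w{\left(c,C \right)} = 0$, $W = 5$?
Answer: $- \frac{1305}{4} \approx -326.25$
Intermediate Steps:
$H{\left(n \right)} = \frac{5 + n}{-2 + n}$ ($H{\left(n \right)} = \frac{n + 5}{n - 2} = \frac{5 + n}{-2 + n}$)
$D{\left(b,k \right)} = - \frac{17}{2}$ ($D{\left(b,k \right)} = -7 + \frac{2 - 5}{2} = -7 + \frac{1}{2} \left(-3\right) = -7 - \frac{3}{2} = - \frac{17}{2}$)
$H{\left(4 \right)} \left(-15 + \left(-3 + D{\left(w{\left(1,3 \right)},-3 \right)}\right) 5\right) = \frac{5 + 4}{-2 + 4} \left(-15 + \left(-3 - \frac{17}{2}\right) 5\right) = \frac{1}{2} \cdot 9 \left(-15 - \frac{115}{2}\right) = \frac{9}{2} \left(- \frac{145}{2}\right) = - \frac{1305}{4}$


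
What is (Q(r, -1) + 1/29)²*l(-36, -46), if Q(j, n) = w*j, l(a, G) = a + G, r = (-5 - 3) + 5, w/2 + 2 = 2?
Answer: -82/841 ≈ -0.097503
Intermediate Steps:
w = 0 (w = -4 + 2*2 = -4 + 4 = 0)
r = -3 (r = -8 + 5 = -3)
l(a, G) = G + a
Q(j, n) = 0 (Q(j, n) = 0*j = 0)
(Q(r, -1) + 1/29)²*l(-36, -46) = (0 + 1/29)²*(-46 - 36) = (0 + 1*(1/29))²*(-82) = (0 + 1/29)²*(-82) = (1/29)²*(-82) = (1/841)*(-82) = -82/841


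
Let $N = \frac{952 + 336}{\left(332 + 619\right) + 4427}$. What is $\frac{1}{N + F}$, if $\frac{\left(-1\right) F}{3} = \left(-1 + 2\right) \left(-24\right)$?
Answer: $\frac{2689}{194252} \approx 0.013843$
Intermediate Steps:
$F = 72$ ($F = - 3 \left(-1 + 2\right) \left(-24\right) = - 3 \cdot 1 \left(-24\right) = \left(-3\right) \left(-24\right) = 72$)
$N = \frac{644}{2689}$ ($N = \frac{1288}{951 + 4427} = \frac{1288}{5378} = 1288 \cdot \frac{1}{5378} = \frac{644}{2689} \approx 0.23949$)
$\frac{1}{N + F} = \frac{1}{\frac{644}{2689} + 72} = \frac{1}{\frac{194252}{2689}} = \frac{2689}{194252}$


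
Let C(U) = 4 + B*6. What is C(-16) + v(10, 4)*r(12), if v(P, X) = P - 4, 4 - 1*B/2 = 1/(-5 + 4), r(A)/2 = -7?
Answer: -20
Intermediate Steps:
r(A) = -14 (r(A) = 2*(-7) = -14)
B = 10 (B = 8 - 2/(-5 + 4) = 8 - 2/(-1) = 8 - 2*(-1) = 8 + 2 = 10)
v(P, X) = -4 + P
C(U) = 64 (C(U) = 4 + 10*6 = 4 + 60 = 64)
C(-16) + v(10, 4)*r(12) = 64 + (-4 + 10)*(-14) = 64 + 6*(-14) = 64 - 84 = -20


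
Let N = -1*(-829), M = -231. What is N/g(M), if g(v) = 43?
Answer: 829/43 ≈ 19.279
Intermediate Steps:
N = 829
N/g(M) = 829/43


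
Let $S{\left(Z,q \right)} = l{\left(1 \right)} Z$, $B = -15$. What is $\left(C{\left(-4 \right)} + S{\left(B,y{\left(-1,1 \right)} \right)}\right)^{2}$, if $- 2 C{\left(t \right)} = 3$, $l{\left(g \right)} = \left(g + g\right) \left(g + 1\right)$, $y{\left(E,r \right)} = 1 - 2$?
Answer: $\frac{15129}{4} \approx 3782.3$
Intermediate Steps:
$y{\left(E,r \right)} = -1$ ($y{\left(E,r \right)} = 1 - 2 = -1$)
$l{\left(g \right)} = 2 g \left(1 + g\right)$
$S{\left(Z,q \right)} = 4 Z$ ($S{\left(Z,q \right)} = 2 \cdot 1 \left(1 + 1\right) Z = 2 \cdot 1 \cdot 2 Z = 4 Z$)
$C{\left(t \right)} = - \frac{3}{2}$ ($C{\left(t \right)} = \left(- \frac{1}{2}\right) 3 = - \frac{3}{2}$)
$\left(C{\left(-4 \right)} + S{\left(B,y{\left(-1,1 \right)} \right)}\right)^{2} = \left(- \frac{3}{2} + 4 \left(-15\right)\right)^{2} = \left(- \frac{3}{2} - 60\right)^{2} = \left(- \frac{123}{2}\right)^{2} = \frac{15129}{4}$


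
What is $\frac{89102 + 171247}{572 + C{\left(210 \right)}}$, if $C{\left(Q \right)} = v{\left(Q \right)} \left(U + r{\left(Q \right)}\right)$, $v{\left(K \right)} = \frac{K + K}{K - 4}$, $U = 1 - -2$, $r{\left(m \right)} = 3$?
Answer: $\frac{26815947}{60176} \approx 445.63$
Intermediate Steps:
$U = 3$ ($U = 1 + 2 = 3$)
$v{\left(K \right)} = \frac{2 K}{-4 + K}$
$C{\left(Q \right)} = \frac{12 Q}{-4 + Q}$ ($C{\left(Q \right)} = \frac{2 Q}{-4 + Q} \left(3 + 3\right) = \frac{2 Q}{-4 + Q} 6 = \frac{12 Q}{-4 + Q}$)
$\frac{89102 + 171247}{572 + C{\left(210 \right)}} = \frac{89102 + 171247}{572 + 12 \cdot 210 \frac{1}{-4 + 210}} = \frac{260349}{572 + 12 \cdot 210 \cdot \frac{1}{206}} = \frac{260349}{572 + \frac{1260}{103}} = \frac{260349}{\frac{60176}{103}} = 260349 \cdot \frac{103}{60176} = \frac{26815947}{60176}$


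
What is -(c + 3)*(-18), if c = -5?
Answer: -36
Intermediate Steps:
-(c + 3)*(-18) = -(-5 + 3)*(-18) = -1*(-2)*(-18) = 2*(-18) = -36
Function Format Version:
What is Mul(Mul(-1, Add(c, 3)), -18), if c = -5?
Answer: -36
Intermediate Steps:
Mul(Mul(-1, Add(c, 3)), -18) = Mul(Mul(-1, Add(-5, 3)), -18) = Mul(Mul(-1, -2), -18) = Mul(2, -18) = -36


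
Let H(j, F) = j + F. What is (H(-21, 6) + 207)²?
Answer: 36864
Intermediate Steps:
H(j, F) = F + j
(H(-21, 6) + 207)² = ((6 - 21) + 207)² = (-15 + 207)² = 192² = 36864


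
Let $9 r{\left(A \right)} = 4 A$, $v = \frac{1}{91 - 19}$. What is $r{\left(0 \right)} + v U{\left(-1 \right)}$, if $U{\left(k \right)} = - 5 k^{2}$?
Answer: $- \frac{5}{72} \approx -0.069444$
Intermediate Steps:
$v = \frac{1}{72} \approx 0.013889$
$r{\left(A \right)} = \frac{4 A}{9}$
$r{\left(0 \right)} + v U{\left(-1 \right)} = \frac{4}{9} \cdot 0 + \frac{\left(-5\right) \left(-1\right)^{2}}{72} = 0 + \frac{\left(-5\right) 1}{72} = 0 + \frac{1}{72} \left(-5\right) = 0 - \frac{5}{72} = - \frac{5}{72}$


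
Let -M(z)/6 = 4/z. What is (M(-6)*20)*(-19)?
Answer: -1520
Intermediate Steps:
M(z) = -24/z
(M(-6)*20)*(-19) = (-24/(-6)*20)*(-19) = (-24*(-1/6)*20)*(-19) = (4*20)*(-19) = 80*(-19) = -1520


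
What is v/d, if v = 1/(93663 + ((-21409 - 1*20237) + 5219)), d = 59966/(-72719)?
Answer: -72719/3432213976 ≈ -2.1187e-5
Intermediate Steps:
d = -59966/72719 (d = 59966*(-1/72719) = -59966/72719 ≈ -0.82463)
v = 1/57236 (v = 1/(93663 + ((-21409 - 20237) + 5219)) = 1/(93663 + (-41646 + 5219)) = 1/(93663 - 36427) = 1/57236 ≈ 1.7472e-5)
v/d = 1/(57236*(-59966/72719)) = (1/57236)*(-72719/59966) = -72719/3432213976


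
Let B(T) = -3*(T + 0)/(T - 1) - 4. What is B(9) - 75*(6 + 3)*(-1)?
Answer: 5341/8 ≈ 667.63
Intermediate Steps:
B(T) = -4 - 3*T/(-1 + T) (B(T) = -3*T/(-1 + T) - 4 = -4 - 3*T/(-1 + T))
B(9) - 75*(6 + 3)*(-1) = (4 - 7*9)/(-1 + 9) - 75*(6 + 3)*(-1) = (4 - 63)/8 - 675*(-1) = (⅛)*(-59) - 75*(-9) = -59/8 + 675 = 5341/8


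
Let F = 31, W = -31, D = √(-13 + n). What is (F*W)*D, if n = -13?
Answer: -961*I*√26 ≈ -4900.2*I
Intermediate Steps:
D = I*√26 (D = √(-13 - 13) = √(-26) = I*√26 ≈ 5.099*I)
(F*W)*D = (31*(-31))*(I*√26) = -961*I*√26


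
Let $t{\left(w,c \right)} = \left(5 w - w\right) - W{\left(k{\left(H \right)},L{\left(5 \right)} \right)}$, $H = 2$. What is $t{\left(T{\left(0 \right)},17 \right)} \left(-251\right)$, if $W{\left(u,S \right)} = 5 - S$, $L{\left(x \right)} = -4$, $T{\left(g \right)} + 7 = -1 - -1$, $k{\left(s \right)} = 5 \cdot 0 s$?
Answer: $9287$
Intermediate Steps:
$k{\left(s \right)} = 0$ ($k{\left(s \right)} = 0 s = 0$)
$T{\left(g \right)} = -7$ ($T{\left(g \right)} = -7 - 0 = -7 + \left(-1 + 1\right) = -7 + 0 = -7$)
$t{\left(w,c \right)} = -9 + 4 w$ ($t{\left(w,c \right)} = \left(5 w - w\right) - \left(5 - -4\right) = 4 w - \left(5 + 4\right) = 4 w - 9 = -9 + 4 w$)
$t{\left(T{\left(0 \right)},17 \right)} \left(-251\right) = \left(-9 + 4 \left(-7\right)\right) \left(-251\right) = \left(-9 - 28\right) \left(-251\right) = \left(-37\right) \left(-251\right) = 9287$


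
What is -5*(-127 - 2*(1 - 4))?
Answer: 605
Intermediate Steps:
-5*(-127 - 2*(1 - 4)) = -5*(-127 - 2*(-3)) = -5*(-127 + 6) = -5*(-121) = 605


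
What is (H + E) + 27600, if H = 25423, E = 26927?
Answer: 79950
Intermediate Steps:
(H + E) + 27600 = (25423 + 26927) + 27600 = 52350 + 27600 = 79950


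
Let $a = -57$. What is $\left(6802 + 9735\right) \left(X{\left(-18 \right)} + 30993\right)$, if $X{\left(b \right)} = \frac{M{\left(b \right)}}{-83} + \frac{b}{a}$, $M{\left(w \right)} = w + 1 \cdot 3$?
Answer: $\frac{808274715528}{1577} \approx 5.1254 \cdot 10^{8}$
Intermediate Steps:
$M{\left(w \right)} = 3 + w$ ($M{\left(w \right)} = w + 3 = 3 + w$)
$X{\left(b \right)} = - \frac{3}{83} - \frac{140 b}{4731}$ ($X{\left(b \right)} = \frac{3 + b}{-83} + \frac{b}{-57} = \left(3 + b\right) \left(- \frac{1}{83}\right) + b \left(- \frac{1}{57}\right) = \left(- \frac{3}{83} - \frac{b}{83}\right) - \frac{b}{57} = - \frac{3}{83} - \frac{140 b}{4731}$)
$\left(6802 + 9735\right) \left(X{\left(-18 \right)} + 30993\right) = \left(6802 + 9735\right) \left(\left(- \frac{3}{83} - - \frac{840}{1577}\right) + 30993\right) = 16537 \left(\left(- \frac{3}{83} + \frac{840}{1577}\right) + 30993\right) = 16537 \left(\frac{783}{1577} + 30993\right) = 16537 \cdot \frac{48876744}{1577} = \frac{808274715528}{1577}$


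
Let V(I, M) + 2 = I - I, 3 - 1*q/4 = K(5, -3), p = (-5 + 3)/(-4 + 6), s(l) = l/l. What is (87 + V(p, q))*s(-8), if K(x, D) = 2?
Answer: 85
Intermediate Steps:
s(l) = 1
p = -1 (p = -2/2 = -2*½ = -1)
q = 4 (q = 12 - 4*2 = 12 - 8 = 4)
V(I, M) = -2 (V(I, M) = -2 + (I - I) = -2 + 0 = -2)
(87 + V(p, q))*s(-8) = (87 - 2)*1 = 85*1 = 85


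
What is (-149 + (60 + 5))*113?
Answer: -9492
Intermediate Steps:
(-149 + (60 + 5))*113 = (-149 + 65)*113 = -84*113 = -9492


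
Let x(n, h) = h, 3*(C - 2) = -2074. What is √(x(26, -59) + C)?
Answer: I*√6735/3 ≈ 27.356*I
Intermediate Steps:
C = -2068/3 (C = 2 + (⅓)*(-2074) = 2 - 2074/3 = -2068/3 ≈ -689.33)
√(x(26, -59) + C) = √(-59 - 2068/3) = √(-2245/3) = I*√6735/3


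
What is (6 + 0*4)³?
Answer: 216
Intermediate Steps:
(6 + 0*4)³ = (6 + 0)³ = 6³ = 216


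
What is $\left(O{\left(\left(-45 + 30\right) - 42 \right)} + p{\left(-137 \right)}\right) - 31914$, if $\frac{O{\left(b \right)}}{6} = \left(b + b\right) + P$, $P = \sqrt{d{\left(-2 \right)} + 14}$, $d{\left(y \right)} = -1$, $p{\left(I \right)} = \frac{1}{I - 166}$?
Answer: $- \frac{9877195}{303} + 6 \sqrt{13} \approx -32576.0$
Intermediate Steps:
$p{\left(I \right)} = \frac{1}{-166 + I}$
$P = \sqrt{13}$ ($P = \sqrt{-1 + 14} = \sqrt{13} \approx 3.6056$)
$O{\left(b \right)} = 6 \sqrt{13} + 12 b$ ($O{\left(b \right)} = 6 \left(\left(b + b\right) + \sqrt{13}\right) = 6 \left(2 b + \sqrt{13}\right) = 6 \left(\sqrt{13} + 2 b\right) = 6 \sqrt{13} + 12 b$)
$\left(O{\left(\left(-45 + 30\right) - 42 \right)} + p{\left(-137 \right)}\right) - 31914 = \left(\left(6 \sqrt{13} + 12 \left(\left(-45 + 30\right) - 42\right)\right) + \frac{1}{-166 - 137}\right) - 31914 = \left(\left(6 \sqrt{13} + 12 \left(-15 - 42\right)\right) + \frac{1}{-303}\right) - 31914 = \left(\left(6 \sqrt{13} + 12 \left(-57\right)\right) - \frac{1}{303}\right) - 31914 = \left(\left(6 \sqrt{13} - 684\right) - \frac{1}{303}\right) - 31914 = \left(\left(-684 + 6 \sqrt{13}\right) - \frac{1}{303}\right) - 31914 = \left(- \frac{207253}{303} + 6 \sqrt{13}\right) - 31914 = - \frac{9877195}{303} + 6 \sqrt{13}$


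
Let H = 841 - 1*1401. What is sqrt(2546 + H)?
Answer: sqrt(1986) ≈ 44.565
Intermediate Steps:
H = -560 (H = 841 - 1401 = -560)
sqrt(2546 + H) = sqrt(2546 - 560) = sqrt(1986)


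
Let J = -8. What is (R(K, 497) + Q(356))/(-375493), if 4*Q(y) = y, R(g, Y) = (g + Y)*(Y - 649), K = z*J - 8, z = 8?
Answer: 64511/375493 ≈ 0.17180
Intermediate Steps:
K = -72 (K = 8*(-8) - 8 = -64 - 8 = -72)
R(g, Y) = (-649 + Y)*(Y + g) (R(g, Y) = (Y + g)*(-649 + Y) = (-649 + Y)*(Y + g))
Q(y) = y/4
(R(K, 497) + Q(356))/(-375493) = ((497² - 649*497 - 649*(-72) + 497*(-72)) + (¼)*356)/(-375493) = ((247009 - 322553 + 46728 - 35784) + 89)*(-1/375493) = (-64600 + 89)*(-1/375493) = -64511*(-1/375493) = 64511/375493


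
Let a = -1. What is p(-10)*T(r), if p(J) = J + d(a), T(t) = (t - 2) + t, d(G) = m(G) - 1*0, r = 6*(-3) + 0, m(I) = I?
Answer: 418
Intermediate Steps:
r = -18 (r = -18 + 0 = -18)
d(G) = G (d(G) = G - 1*0 = G + 0 = G)
T(t) = -2 + 2*t (T(t) = (-2 + t) + t = -2 + 2*t)
p(J) = -1 + J (p(J) = J - 1 = -1 + J)
p(-10)*T(r) = (-1 - 10)*(-2 + 2*(-18)) = -11*(-2 - 36) = -11*(-38) = 418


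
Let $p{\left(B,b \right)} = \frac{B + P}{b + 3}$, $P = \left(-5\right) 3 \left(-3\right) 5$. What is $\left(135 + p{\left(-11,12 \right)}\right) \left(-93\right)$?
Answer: $- \frac{69409}{5} \approx -13882.0$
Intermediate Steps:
$P = 225$ ($P = \left(-15\right) \left(-3\right) 5 = 45 \cdot 5 = 225$)
$p{\left(B,b \right)} = \frac{225 + B}{3 + b}$ ($p{\left(B,b \right)} = \frac{B + 225}{b + 3} = \frac{225 + B}{3 + b}$)
$\left(135 + p{\left(-11,12 \right)}\right) \left(-93\right) = \left(135 + \frac{225 - 11}{3 + 12}\right) \left(-93\right) = \left(135 + \frac{1}{15} \cdot 214\right) \left(-93\right) = \left(135 + \frac{214}{15}\right) \left(-93\right) = \frac{2239}{15} \left(-93\right) = - \frac{69409}{5}$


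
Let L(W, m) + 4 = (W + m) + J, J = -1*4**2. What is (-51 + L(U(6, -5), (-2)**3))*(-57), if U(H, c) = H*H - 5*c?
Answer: 1026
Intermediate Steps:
J = -16 (J = -1*16 = -16)
U(H, c) = H**2 - 5*c
L(W, m) = -20 + W + m (L(W, m) = -4 + ((W + m) - 16) = -4 + (-16 + W + m) = -20 + W + m)
(-51 + L(U(6, -5), (-2)**3))*(-57) = (-51 + (-20 + (6**2 - 5*(-5)) + (-2)**3))*(-57) = (-51 + (-20 + (36 + 25) - 8))*(-57) = (-51 + (-20 + 61 - 8))*(-57) = (-51 + 33)*(-57) = -18*(-57) = 1026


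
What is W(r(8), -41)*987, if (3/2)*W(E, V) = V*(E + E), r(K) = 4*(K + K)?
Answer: -3453184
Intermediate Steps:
r(K) = 8*K (r(K) = 4*(2*K) = 8*K)
W(E, V) = 4*E*V/3 (W(E, V) = 2*(V*(E + E))/3 = 2*(V*(2*E))/3 = 2*(2*E*V)/3 = 4*E*V/3)
W(r(8), -41)*987 = ((4/3)*(8*8)*(-41))*987 = ((4/3)*64*(-41))*987 = -10496/3*987 = -3453184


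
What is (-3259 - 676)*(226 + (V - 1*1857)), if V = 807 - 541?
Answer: 5371275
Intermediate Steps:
V = 266
(-3259 - 676)*(226 + (V - 1*1857)) = (-3259 - 676)*(226 + (266 - 1*1857)) = -3935*(226 + (266 - 1857)) = -3935*(226 - 1591) = -3935*(-1365) = 5371275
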